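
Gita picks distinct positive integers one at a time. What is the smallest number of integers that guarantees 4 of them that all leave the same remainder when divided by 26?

79

Pigeonhole: the 26 residue classes mod 26 are the pigeonholes.
With 78 integers one could put 3 in each residue class and have no class reach 4.
The 79th integer pushes some class to 4, so 26·3 + 1 = 79.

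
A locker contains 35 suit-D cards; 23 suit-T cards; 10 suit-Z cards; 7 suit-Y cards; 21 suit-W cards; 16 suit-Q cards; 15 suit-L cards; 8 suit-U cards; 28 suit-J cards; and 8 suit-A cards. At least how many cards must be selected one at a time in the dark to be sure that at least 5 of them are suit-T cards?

In the worst case for collecting suit-T cards, every non-suit-T card comes out first.
There are 35 + 10 + 7 + 21 + 16 + 15 + 8 + 28 + 8 = 148 non-suit-T cards altogether.
After those, each further card must be suit-T, so 148 + 5 = 153 draws guarantee 5 suit-T cards.

153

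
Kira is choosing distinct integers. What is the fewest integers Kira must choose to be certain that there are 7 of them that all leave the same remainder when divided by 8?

By pigeonhole, the 8 residue classes mod 8 are the pigeonholes.
With 48 integers one could put 6 in each residue class and have no class reach 7.
The 49th integer pushes some class to 7, so 8·6 + 1 = 49.

49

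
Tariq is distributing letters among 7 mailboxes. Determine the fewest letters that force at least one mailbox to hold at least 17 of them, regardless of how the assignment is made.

With 112 letters one could put exactly 16 in each of the 7 mailboxes, and no mailbox would reach 17.
By pigeonhole, one more letter must land in a mailbox that already has 16, giving it 17.
So 7 × 16 + 1 = 113 letters are required.

113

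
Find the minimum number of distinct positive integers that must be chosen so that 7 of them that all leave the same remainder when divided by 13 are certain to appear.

By pigeonhole, the 13 residue classes mod 13 are the pigeonholes.
With 78 integers one could put 6 in each residue class and have no class reach 7.
The 79th integer pushes some class to 7, so 13·6 + 1 = 79.

79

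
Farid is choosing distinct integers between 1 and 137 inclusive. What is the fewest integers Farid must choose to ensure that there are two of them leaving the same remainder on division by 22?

The 22 residue classes mod 22 are the pigeonholes.
With 22 integers one could put 1 in each residue class and have no class reach 2.
The 23rd integer pushes some class to 2, so 22·1 + 1 = 23.

23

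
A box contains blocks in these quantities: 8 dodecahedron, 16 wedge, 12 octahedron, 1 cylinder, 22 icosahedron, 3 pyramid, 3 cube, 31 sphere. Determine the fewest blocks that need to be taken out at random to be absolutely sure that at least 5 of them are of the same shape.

Put each drawn block into a box by shape. The largest draw with every box below 5 takes min(count, 4) from each shape; shapes with fewer than 4 contribute all they have.
Σ min(cᵢ, 4) = 4 + 4 + 4 + 1 + 4 + 3 + 3 + 4 = 27.
Draw number 27 + 1 = 28 must push one box to 5.

28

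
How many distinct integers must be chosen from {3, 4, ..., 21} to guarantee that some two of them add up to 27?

Group the elements by complementary pair {x, 27−x}: {6,21}, {7,20}, {8,19}, …, giving 8 two-element pairs and 3 integers whose partner 27−x falls outside [3,21].
Treating each of those 11 groups as a pigeonhole, one can pick one integer per group — 11 integers — with no two summing to 27.
The 12th integer lands in an occupied pair, forcing a sum of 27.

12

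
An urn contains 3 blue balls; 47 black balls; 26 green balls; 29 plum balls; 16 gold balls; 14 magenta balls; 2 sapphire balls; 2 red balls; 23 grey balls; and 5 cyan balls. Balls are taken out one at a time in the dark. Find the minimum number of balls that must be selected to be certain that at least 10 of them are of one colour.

67

An adversary could hand out at most 9 balls per colour (4 colours run out sooner): 3 + 9 + 9 + 9 + 9 + 9 + 2 + 2 + 9 + 5 = 66 balls and still no colour has 10.
Pigeonhole: one more ball lands in a colour already at 9, so 67 draws are enough and 66 are not.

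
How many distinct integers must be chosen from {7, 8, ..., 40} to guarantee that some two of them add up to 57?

Group the elements by complementary pair {x, 57−x}: {17,40}, {18,39}, {19,38}, …, giving 12 two-element pairs and 10 integers whose partner 57−x falls outside [7,40].
Treating each of those 22 groups as a pigeonhole, one can pick one integer per group — 22 integers — with no two summing to 57.
The 23rd integer lands in an occupied pair, forcing a sum of 57.

23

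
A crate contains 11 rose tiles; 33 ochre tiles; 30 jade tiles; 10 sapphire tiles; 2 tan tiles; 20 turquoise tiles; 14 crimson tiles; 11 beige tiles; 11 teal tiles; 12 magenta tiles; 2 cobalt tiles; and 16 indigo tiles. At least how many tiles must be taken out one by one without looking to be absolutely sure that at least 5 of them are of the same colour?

45

By pigeonhole, put each drawn tile into a box by colour. The largest draw with every box below 5 takes min(count, 4) from each colour; colours with fewer than 4 contribute all they have.
Σ min(cᵢ, 4) = 4 + 4 + 4 + 4 + 2 + 4 + 4 + 4 + 4 + 4 + 2 + 4 = 44.
Draw number 44 + 1 = 45 must push one box to 5.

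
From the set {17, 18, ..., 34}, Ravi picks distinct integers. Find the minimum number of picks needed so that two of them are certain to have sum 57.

13

A set avoiding the sum 57 can contain at most one of each pair {x, 57−x}, plus the 6 elements whose complement lies outside the range.
The integers 17, …, 28 (12 of them) are such a set: any two sum to at least 17+18 = 35 and at most 27+28 = 55 < 57.
Pigeonhole: any 13th integer completes one of the 6 pairs, so 13 choices force a sum of 57.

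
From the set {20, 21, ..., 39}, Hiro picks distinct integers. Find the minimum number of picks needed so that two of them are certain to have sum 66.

Group the elements by complementary pair {x, 66−x}: {27,39}, {28,38}, {29,37}, …, giving 6 two-element pairs, the single value 33 (it cannot pair with itself since the integers are distinct), and 7 integers whose partner 66−x falls outside [20,39].
Pigeonhole: treating each of those 14 groups as a pigeonhole, one can pick one integer per group — 14 integers — with no two summing to 66.
The 15th integer lands in an occupied pair, forcing a sum of 66.

15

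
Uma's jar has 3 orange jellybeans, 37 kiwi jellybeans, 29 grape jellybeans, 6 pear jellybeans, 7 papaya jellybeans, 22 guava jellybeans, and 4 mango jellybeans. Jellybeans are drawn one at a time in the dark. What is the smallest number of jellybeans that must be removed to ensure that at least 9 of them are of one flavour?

45

By the pigeonhole principle, put each drawn jellybean into a box by flavour. The largest draw with every box below 9 takes min(count, 8) from each flavour; flavours with fewer than 8 contribute all they have.
Σ min(cᵢ, 8) = 3 + 8 + 8 + 6 + 7 + 8 + 4 = 44.
Draw number 44 + 1 = 45 must push one box to 9.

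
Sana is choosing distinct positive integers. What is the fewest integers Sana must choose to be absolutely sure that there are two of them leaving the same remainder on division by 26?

The 26 residue classes mod 26 are the pigeonholes.
With 26 integers one could put 1 in each residue class and have no class reach 2.
The 27th integer pushes some class to 2, so 26·1 + 1 = 27.

27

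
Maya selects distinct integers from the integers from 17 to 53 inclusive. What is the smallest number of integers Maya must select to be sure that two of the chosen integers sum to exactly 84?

27

A set avoiding the sum 84 can contain at most one of each pair {x, 84−x}, plus the 15 elements whose complement lies outside the range or equal to its own complement.
The integers 17, …, 42 (26 of them) are such a set: any two sum to at least 17+18 = 35 and at most 41+42 = 83 < 84.
Pigeonhole: any 27th integer completes one of the 11 pairs, so 27 choices force a sum of 84.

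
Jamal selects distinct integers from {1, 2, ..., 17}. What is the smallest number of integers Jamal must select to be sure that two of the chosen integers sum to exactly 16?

11

Group the elements by complementary pair {x, 16−x}: {1,15}, {2,14}, {3,13}, …, giving 7 two-element pairs; the single value 8 (it cannot pair with itself since the integers are distinct); and 2 integers whose partner 16−x falls outside [1,17].
By pigeonhole, treating each of those 10 groups as a pigeonhole, one can pick one integer per group — 10 integers — with no two summing to 16.
The 11th integer lands in an occupied pair, forcing a sum of 16.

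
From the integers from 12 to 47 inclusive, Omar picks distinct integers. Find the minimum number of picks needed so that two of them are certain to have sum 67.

23

Two chosen integers sum to 67 exactly when both halves of some pair {x, 67−x} with 20 ≤ x ≤ 67−x ≤ 47 are chosen — 14 such pairs.
The remaining 8 elements (those with no distinct partner in range) can never complete a 67-sum, so the worst case takes all of them and one from each pair: 8 + 14 = 22.
By pigeonhole, the 23rd integer has to be the second member of some pair, so 22 + 1 = 23.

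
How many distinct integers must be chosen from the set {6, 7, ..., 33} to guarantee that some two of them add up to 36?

Group the elements by complementary pair {x, 36−x}: {6,30}, {7,29}, {8,28}, …, giving 12 two-element pairs, the single value 18 (it cannot pair with itself since the integers are distinct), and 3 integers whose partner 36−x falls outside [6,33].
Treating each of those 16 groups as a pigeonhole, one can pick one integer per group — 16 integers — with no two summing to 36.
The 17th integer lands in an occupied pair, forcing a sum of 36.

17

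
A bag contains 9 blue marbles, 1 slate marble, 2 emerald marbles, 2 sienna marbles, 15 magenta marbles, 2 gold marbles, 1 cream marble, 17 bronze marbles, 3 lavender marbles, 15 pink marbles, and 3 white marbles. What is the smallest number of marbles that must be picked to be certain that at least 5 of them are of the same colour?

An adversary could hand out at most 4 marbles per colour (7 colours run out sooner): 4 + 1 + 2 + 2 + 4 + 2 + 1 + 4 + 3 + 4 + 3 = 30 marbles and still no colour has 5.
One more marble lands in a colour already at 4, so 31 draws are enough and 30 are not.

31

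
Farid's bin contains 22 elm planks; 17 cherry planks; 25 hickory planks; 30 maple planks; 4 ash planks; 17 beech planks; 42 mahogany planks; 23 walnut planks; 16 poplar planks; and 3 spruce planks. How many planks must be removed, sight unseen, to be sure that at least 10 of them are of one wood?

80

The 10 woods are the holes; the planks drawn are the pigeons.
To avoid 10 of any one wood, the worst case takes at most 9 of each wood, or every plank of a wood that has fewer than 9.
That gives 9 + 9 + 9 + 9 + 4 + 9 + 9 + 9 + 9 + 3 = 79 planks with no wood reaching 10.
The next plank forces some wood to 10, so 79 + 1 = 80.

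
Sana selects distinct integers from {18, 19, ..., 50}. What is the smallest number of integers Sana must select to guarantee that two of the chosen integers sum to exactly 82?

Group the elements by complementary pair {x, 82−x}: {32,50}, {33,49}, {34,48}, …, giving 9 two-element pairs, the single value 41 (it cannot pair with itself since the integers are distinct), and 14 integers whose partner 82−x falls outside [18,50].
Treating each of those 24 groups as a pigeonhole, one can pick one integer per group — 24 integers — with no two summing to 82.
The 25th integer lands in an occupied pair, forcing a sum of 82.

25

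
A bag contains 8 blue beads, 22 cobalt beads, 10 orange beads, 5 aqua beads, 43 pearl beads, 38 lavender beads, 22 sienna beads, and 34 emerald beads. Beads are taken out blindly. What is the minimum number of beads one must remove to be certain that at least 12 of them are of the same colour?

79

An adversary could hand out at most 11 beads per colour (blue, orange, aqua run out sooner): 8 + 11 + 10 + 5 + 11 + 11 + 11 + 11 = 78 beads and still no colour has 12.
By the pigeonhole principle, one more bead lands in a colour already at 11, so 79 draws are enough and 78 are not.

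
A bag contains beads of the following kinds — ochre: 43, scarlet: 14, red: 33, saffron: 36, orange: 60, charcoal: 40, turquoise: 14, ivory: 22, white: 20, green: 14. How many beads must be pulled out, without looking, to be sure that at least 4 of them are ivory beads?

In the worst case for collecting ivory beads, every non-ivory bead comes out first.
There are 43 + 14 + 33 + 36 + 60 + 40 + 14 + 20 + 14 = 274 non-ivory beads altogether.
After those, each further bead must be ivory, so 274 + 4 = 278 draws guarantee 4 ivory beads.

278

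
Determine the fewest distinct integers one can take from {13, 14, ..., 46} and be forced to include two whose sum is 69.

Two chosen integers sum to 69 exactly when both halves of some pair {x, 69−x} with 23 ≤ x ≤ 69−x ≤ 46 are chosen — 12 such pairs.
The remaining 10 elements (those with no distinct partner in range) can never complete a 69-sum, so the worst case takes all of them and one from each pair: 10 + 12 = 22.
By pigeonhole, the 23rd integer has to be the second member of some pair, so 22 + 1 = 23.

23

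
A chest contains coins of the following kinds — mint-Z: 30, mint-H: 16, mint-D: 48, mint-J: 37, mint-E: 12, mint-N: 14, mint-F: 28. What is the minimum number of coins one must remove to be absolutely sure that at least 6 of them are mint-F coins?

163

In the worst case for collecting mint-F coins, every non-mint-F coin comes out first.
There are 30 + 16 + 48 + 37 + 12 + 14 = 157 non-mint-F coins altogether.
After those, each further coin must be mint-F, so 157 + 6 = 163 draws guarantee 6 mint-F coins.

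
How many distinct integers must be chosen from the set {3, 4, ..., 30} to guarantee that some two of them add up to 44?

Two chosen integers sum to 44 exactly when both halves of some pair {x, 44−x} with 14 ≤ x ≤ 44−x ≤ 30 are chosen — 8 such pairs.
The remaining 12 elements (those with no distinct partner in range) can never complete a 44-sum, so the worst case takes all of them and one from each pair: 12 + 8 = 20.
The 21st integer has to be the second member of some pair, so 20 + 1 = 21.

21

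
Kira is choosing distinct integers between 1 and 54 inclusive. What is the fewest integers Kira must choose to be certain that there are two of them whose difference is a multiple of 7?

Integers whose pairwise differences are multiples of 7 are exactly those sharing a remainder mod 7. By the pigeonhole principle, the 7 residue classes mod 7 are the pigeonholes.
With 7 integers one could put 1 in each residue class and have no class reach 2.
The 8th integer pushes some class to 2, so 7·1 + 1 = 8.

8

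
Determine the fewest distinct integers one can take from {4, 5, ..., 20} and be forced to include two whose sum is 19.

A set avoiding the sum 19 can contain at most one of each pair {x, 19−x}, plus the 5 elements whose complement lies outside the range.
The integers 10, …, 20 (11 of them) are such a set: any two sum to at least 10+11 = 21 > 19.
Any 12th integer completes one of the 6 pairs, so 12 choices force a sum of 19.

12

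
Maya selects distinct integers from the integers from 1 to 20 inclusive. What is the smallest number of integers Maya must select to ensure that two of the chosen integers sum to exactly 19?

12

Group the elements by complementary pair {x, 19−x}: {1,18}, {2,17}, {3,16}, …, giving 9 two-element pairs and 2 integers whose partner 19−x falls outside [1,20].
By the pigeonhole principle, treating each of those 11 groups as a pigeonhole, one can pick one integer per group — 11 integers — with no two summing to 19.
The 12th integer lands in an occupied pair, forcing a sum of 19.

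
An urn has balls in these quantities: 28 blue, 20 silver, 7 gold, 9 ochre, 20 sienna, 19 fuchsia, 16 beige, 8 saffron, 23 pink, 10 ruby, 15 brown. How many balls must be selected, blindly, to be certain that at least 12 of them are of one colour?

An adversary could hand out at most 11 balls per colour (4 colours run out sooner): 11 + 11 + 7 + 9 + 11 + 11 + 11 + 8 + 11 + 10 + 11 = 111 balls and still no colour has 12.
One more ball lands in a colour already at 11, so 112 draws are enough and 111 are not.

112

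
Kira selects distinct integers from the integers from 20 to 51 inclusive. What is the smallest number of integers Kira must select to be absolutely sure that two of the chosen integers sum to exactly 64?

A set avoiding the sum 64 can contain at most one of each pair {x, 64−x}, plus the 8 elements whose complement lies outside the range or equal to its own complement.
The integers 32, …, 51 (20 of them) are such a set: any two sum to at least 32+33 = 65 > 64.
By pigeonhole, any 21st integer completes one of the 12 pairs, so 21 choices force a sum of 64.

21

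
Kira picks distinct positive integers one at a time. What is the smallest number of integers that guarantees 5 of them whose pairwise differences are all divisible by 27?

Integers whose pairwise differences are multiples of 27 are exactly those sharing a remainder mod 27. By the pigeonhole principle, the 27 residue classes mod 27 are the pigeonholes.
With 108 integers one could put 4 in each residue class and have no class reach 5.
The 109th integer pushes some class to 5, so 27·4 + 1 = 109.

109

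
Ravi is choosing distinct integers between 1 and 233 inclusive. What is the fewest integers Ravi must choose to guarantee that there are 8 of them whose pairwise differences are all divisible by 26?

Integers whose pairwise differences are multiples of 26 are exactly those sharing a remainder mod 26. The 26 residue classes mod 26 are the pigeonholes.
With 182 integers one could put 7 in each residue class and have no class reach 8.
The 183rd integer pushes some class to 8, so 26·7 + 1 = 183.

183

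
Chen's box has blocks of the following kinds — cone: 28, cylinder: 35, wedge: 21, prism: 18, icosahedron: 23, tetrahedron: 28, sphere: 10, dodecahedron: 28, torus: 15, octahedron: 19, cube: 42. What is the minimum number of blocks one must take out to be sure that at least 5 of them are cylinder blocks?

237

In the worst case for collecting cylinder blocks, every non-cylinder block comes out first.
There are 28 + 21 + 18 + 23 + 28 + 10 + 28 + 15 + 19 + 42 = 232 non-cylinder blocks altogether.
After those, each further block must be cylinder, so 232 + 5 = 237 draws guarantee 5 cylinder blocks.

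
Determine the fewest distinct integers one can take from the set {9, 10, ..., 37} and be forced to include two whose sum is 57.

Two chosen integers sum to 57 exactly when both halves of some pair {x, 57−x} with 20 ≤ x ≤ 57−x ≤ 37 are chosen — 9 such pairs.
The remaining 11 elements (those with no distinct partner in range) can never complete a 57-sum, so the worst case takes all of them and one from each pair: 11 + 9 = 20.
Pigeonhole: the 21st integer has to be the second member of some pair, so 20 + 1 = 21.

21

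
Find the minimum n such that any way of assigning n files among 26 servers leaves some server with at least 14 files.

With 338 files one could put exactly 13 in each of the 26 servers, and no server would reach 14.
One more file must land in a server that already has 13, giving it 14.
So 26 × 13 + 1 = 339 files are required.

339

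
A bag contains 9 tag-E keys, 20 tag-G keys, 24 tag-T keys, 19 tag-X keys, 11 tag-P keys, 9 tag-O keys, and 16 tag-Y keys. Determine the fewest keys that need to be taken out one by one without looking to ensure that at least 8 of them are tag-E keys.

In the worst case for collecting tag-E keys, every non-tag-E key comes out first.
There are 20 + 24 + 19 + 11 + 9 + 16 = 99 non-tag-E keys altogether.
After those, each further key must be tag-E, so 99 + 8 = 107 draws guarantee 8 tag-E keys.

107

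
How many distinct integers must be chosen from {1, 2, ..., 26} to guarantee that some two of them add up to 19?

18

Two chosen integers sum to 19 exactly when both halves of some pair {x, 19−x} with 1 ≤ x ≤ 19−x ≤ 18 are chosen — 9 such pairs.
The remaining 8 elements (those with no distinct partner in range) can never complete a 19-sum, so the worst case takes all of them and one from each pair: 8 + 9 = 17.
By pigeonhole, the 18th integer has to be the second member of some pair, so 17 + 1 = 18.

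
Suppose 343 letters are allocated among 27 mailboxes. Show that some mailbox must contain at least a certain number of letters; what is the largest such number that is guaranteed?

By pigeonhole, the 27 mailboxes are the holes and the 343 letters are the pigeons.
If every mailbox held at most 12 letters, the total would be at most 27 × 12 = 324, which is less than 343.
So some mailbox holds at least ⌈343/27⌉ = 13 letters.

13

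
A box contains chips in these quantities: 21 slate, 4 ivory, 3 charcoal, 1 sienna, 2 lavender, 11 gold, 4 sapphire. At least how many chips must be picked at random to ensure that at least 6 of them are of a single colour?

Pigeonhole: put each drawn chip into a box by colour. The largest draw with every box below 6 takes min(count, 5) from each colour; colours with fewer than 5 contribute all they have.
Σ min(cᵢ, 5) = 5 + 4 + 3 + 1 + 2 + 5 + 4 = 24.
Draw number 24 + 1 = 25 must push one box to 6.

25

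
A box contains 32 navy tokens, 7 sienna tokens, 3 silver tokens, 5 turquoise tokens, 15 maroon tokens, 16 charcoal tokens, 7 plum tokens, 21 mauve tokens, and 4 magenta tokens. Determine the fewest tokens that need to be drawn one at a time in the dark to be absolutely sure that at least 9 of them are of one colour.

59

An adversary could hand out at most 8 tokens per colour (5 colours run out sooner): 8 + 7 + 3 + 5 + 8 + 8 + 7 + 8 + 4 = 58 tokens and still no colour has 9.
One more token lands in a colour already at 8, so 59 draws are enough and 58 are not.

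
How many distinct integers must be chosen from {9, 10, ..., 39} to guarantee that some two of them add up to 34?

A set avoiding the sum 34 can contain at most one of each pair {x, 34−x}, plus the 15 elements whose complement lies outside the range or equal to its own complement.
The integers 17, …, 39 (23 of them) are such a set: any two sum to at least 17+18 = 35 > 34.
Any 24th integer completes one of the 8 pairs, so 24 choices force a sum of 34.

24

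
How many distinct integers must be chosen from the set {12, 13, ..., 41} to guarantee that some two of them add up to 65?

22

Group the elements by complementary pair {x, 65−x}: {24,41}, {25,40}, {26,39}, …, giving 9 two-element pairs and 12 integers whose partner 65−x falls outside [12,41].
Pigeonhole: treating each of those 21 groups as a pigeonhole, one can pick one integer per group — 21 integers — with no two summing to 65.
The 22nd integer lands in an occupied pair, forcing a sum of 65.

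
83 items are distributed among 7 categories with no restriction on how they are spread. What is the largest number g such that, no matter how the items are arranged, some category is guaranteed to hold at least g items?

By pigeonhole, the 7 categories are the holes and the 83 items are the pigeons.
If every category held at most 11 items, the total would be at most 7 × 11 = 77, which is less than 83.
So some category holds at least ⌈83/7⌉ = 12 items.

12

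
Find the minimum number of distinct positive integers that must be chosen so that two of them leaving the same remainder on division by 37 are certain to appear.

By pigeonhole, the 37 residue classes mod 37 are the pigeonholes.
With 37 integers one could put 1 in each residue class and have no class reach 2.
The 38th integer pushes some class to 2, so 37·1 + 1 = 38.

38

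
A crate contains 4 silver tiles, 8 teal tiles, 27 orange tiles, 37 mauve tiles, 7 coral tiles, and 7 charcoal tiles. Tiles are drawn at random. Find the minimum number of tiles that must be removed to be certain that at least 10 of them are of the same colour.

45

By pigeonhole, put each drawn tile into a box by colour. The largest draw with every box below 10 takes min(count, 9) from each colour; colours with fewer than 9 contribute all they have.
Σ min(cᵢ, 9) = 4 + 8 + 9 + 9 + 7 + 7 = 44.
Draw number 44 + 1 = 45 must push one box to 10.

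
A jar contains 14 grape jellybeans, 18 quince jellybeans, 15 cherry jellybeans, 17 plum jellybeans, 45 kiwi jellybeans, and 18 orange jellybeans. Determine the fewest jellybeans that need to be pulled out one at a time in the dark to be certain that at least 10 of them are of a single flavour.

An adversary could hand out at most 9 jellybeans per flavour: 9 + 9 + 9 + 9 + 9 + 9 = 54 jellybeans and still no flavour has 10.
One more jellybean lands in a flavour already at 9, so 55 draws are enough and 54 are not.

55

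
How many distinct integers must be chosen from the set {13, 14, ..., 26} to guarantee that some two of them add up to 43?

10

Group the elements by complementary pair {x, 43−x}: {17,26}, {18,25}, {19,24}, …, giving 5 two-element pairs and 4 integers whose partner 43−x falls outside [13,26].
Treating each of those 9 groups as a pigeonhole, one can pick one integer per group — 9 integers — with no two summing to 43.
The 10th integer lands in an occupied pair, forcing a sum of 43.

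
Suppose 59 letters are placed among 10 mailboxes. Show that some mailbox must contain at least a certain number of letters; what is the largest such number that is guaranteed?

The 10 mailboxes are the holes and the 59 letters are the pigeons.
If every mailbox held at most 5 letters, the total would be at most 10 × 5 = 50, which is less than 59.
So some mailbox holds at least ⌈59/10⌉ = 6 letters.

6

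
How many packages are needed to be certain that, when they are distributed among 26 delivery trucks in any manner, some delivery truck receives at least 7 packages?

With 156 packages one could put exactly 6 in each of the 26 delivery trucks, and no delivery truck would reach 7.
One more package must land in a delivery truck that already has 6, giving it 7.
So 26 × 6 + 1 = 157 packages are required.

157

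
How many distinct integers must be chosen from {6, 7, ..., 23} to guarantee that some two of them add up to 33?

12

Group the elements by complementary pair {x, 33−x}: {10,23}, {11,22}, {12,21}, …, giving 7 two-element pairs and 4 integers whose partner 33−x falls outside [6,23].
Pigeonhole: treating each of those 11 groups as a pigeonhole, one can pick one integer per group — 11 integers — with no two summing to 33.
The 12th integer lands in an occupied pair, forcing a sum of 33.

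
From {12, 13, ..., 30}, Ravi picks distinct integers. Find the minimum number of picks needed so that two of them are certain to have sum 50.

15

Two chosen integers sum to 50 exactly when both halves of some pair {x, 50−x} with 20 ≤ x ≤ 50−x ≤ 30 are chosen — 5 such pairs.
The remaining 9 elements (those with no distinct partner in range) can never complete a 50-sum, so the worst case takes all of them and one from each pair: 9 + 5 = 14.
By the pigeonhole principle, the 15th integer has to be the second member of some pair, so 14 + 1 = 15.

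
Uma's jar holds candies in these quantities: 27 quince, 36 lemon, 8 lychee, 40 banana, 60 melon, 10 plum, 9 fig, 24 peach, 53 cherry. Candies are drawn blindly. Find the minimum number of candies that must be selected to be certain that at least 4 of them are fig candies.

262

In the worst case for collecting fig candies, every non-fig candy comes out first.
There are 27 + 36 + 8 + 40 + 60 + 10 + 24 + 53 = 258 non-fig candies altogether.
After those, each further candy must be fig, so 258 + 4 = 262 draws guarantee 4 fig candies.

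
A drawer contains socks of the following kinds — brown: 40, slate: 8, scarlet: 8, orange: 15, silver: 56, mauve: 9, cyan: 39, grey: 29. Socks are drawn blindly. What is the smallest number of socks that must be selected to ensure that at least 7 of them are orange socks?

196

In the worst case for collecting orange socks, every non-orange sock comes out first.
There are 40 + 8 + 8 + 56 + 9 + 39 + 29 = 189 non-orange socks altogether.
After those, each further sock must be orange, so 189 + 7 = 196 draws guarantee 7 orange socks.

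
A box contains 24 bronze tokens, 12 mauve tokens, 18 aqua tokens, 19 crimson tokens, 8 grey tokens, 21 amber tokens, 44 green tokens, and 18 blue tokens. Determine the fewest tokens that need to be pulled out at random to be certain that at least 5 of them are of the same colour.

33

Pigeonhole: put each drawn token into a box by colour. The largest draw with every box below 5 takes min(count, 4) from each colour.
Σ min(cᵢ, 4) = 4 + 4 + 4 + 4 + 4 + 4 + 4 + 4 = 32.
Draw number 32 + 1 = 33 must push one box to 5.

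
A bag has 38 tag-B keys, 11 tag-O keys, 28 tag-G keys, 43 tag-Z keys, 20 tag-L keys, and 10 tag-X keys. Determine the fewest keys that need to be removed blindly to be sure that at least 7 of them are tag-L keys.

137

In the worst case for collecting tag-L keys, every non-tag-L key comes out first.
There are 38 + 11 + 28 + 43 + 10 = 130 non-tag-L keys altogether.
After those, each further key must be tag-L, so 130 + 7 = 137 draws guarantee 7 tag-L keys.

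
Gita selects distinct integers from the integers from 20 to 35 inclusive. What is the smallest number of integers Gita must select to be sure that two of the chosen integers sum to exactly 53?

Two chosen integers sum to 53 exactly when both halves of some pair {x, 53−x} with 20 ≤ x ≤ 53−x ≤ 33 are chosen — 7 such pairs.
The remaining 2 elements (those with no distinct partner in range) can never complete a 53-sum, so the worst case takes all of them and one from each pair: 2 + 7 = 9.
The 10th integer has to be the second member of some pair, so 9 + 1 = 10.

10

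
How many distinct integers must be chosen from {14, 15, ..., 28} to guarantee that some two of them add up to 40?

Two chosen integers sum to 40 exactly when both halves of some pair {x, 40−x} with 14 ≤ x ≤ 40−x ≤ 26 are chosen — 6 such pairs.
The remaining 3 elements (those with no distinct partner in range) can never complete a 40-sum, so the worst case takes all of them and one from each pair: 3 + 6 = 9.
The 10th integer has to be the second member of some pair, so 9 + 1 = 10.

10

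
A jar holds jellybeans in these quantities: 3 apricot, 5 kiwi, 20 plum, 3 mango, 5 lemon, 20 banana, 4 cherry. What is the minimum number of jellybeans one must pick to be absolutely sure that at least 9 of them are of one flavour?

37

Pigeonhole: put each drawn jellybean into a box by flavour. The largest draw with every box below 9 takes min(count, 8) from each flavour; flavours with fewer than 8 contribute all they have.
Σ min(cᵢ, 8) = 3 + 5 + 8 + 3 + 5 + 8 + 4 = 36.
Draw number 36 + 1 = 37 must push one box to 9.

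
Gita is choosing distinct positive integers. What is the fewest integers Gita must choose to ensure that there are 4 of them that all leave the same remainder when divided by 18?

The 18 residue classes mod 18 are the pigeonholes.
With 54 integers one could put 3 in each residue class and have no class reach 4.
The 55th integer pushes some class to 4, so 18·3 + 1 = 55.

55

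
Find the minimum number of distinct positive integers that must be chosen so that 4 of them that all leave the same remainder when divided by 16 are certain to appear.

49

The 16 residue classes mod 16 are the pigeonholes.
With 48 integers one could put 3 in each residue class and have no class reach 4.
The 49th integer pushes some class to 4, so 16·3 + 1 = 49.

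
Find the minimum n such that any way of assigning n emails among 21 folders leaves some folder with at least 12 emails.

232

With 231 emails one could put exactly 11 in each of the 21 folders, and no folder would reach 12.
One more email must land in a folder that already has 11, giving it 12.
So 21 × 11 + 1 = 232 emails are required.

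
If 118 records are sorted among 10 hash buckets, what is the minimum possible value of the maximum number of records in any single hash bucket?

12

Pigeonhole: the 10 hash buckets are the holes and the 118 records are the pigeons.
If every hash bucket held at most 11 records, the total would be at most 10 × 11 = 110, which is less than 118.
So some hash bucket holds at least ⌈118/10⌉ = 12 records.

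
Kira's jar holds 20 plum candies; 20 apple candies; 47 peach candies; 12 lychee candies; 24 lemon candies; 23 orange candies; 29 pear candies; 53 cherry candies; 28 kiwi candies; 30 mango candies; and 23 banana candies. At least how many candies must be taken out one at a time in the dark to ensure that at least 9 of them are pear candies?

289

In the worst case for collecting pear candies, every non-pear candy comes out first.
There are 20 + 20 + 47 + 12 + 24 + 23 + 53 + 28 + 30 + 23 = 280 non-pear candies altogether.
After those, each further candy must be pear, so 280 + 9 = 289 draws guarantee 9 pear candies.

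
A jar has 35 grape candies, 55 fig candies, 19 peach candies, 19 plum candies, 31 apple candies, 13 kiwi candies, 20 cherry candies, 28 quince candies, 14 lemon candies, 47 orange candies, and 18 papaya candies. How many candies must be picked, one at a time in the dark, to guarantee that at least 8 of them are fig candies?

In the worst case for collecting fig candies, every non-fig candy comes out first.
There are 35 + 19 + 19 + 31 + 13 + 20 + 28 + 14 + 47 + 18 = 244 non-fig candies altogether.
After those, each further candy must be fig, so 244 + 8 = 252 draws guarantee 8 fig candies.

252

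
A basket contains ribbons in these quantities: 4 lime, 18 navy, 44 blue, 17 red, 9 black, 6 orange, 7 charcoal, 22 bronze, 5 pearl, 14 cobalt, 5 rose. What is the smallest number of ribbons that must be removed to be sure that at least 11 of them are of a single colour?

87

By pigeonhole, put each drawn ribbon into a box by colour. The largest draw with every box below 11 takes min(count, 10) from each colour; colours with fewer than 10 contribute all they have.
Σ min(cᵢ, 10) = 4 + 10 + 10 + 10 + 9 + 6 + 7 + 10 + 5 + 10 + 5 = 86.
Draw number 86 + 1 = 87 must push one box to 11.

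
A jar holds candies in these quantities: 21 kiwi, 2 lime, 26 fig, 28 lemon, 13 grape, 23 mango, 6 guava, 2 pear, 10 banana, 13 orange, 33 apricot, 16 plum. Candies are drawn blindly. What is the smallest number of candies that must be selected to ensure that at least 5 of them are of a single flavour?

45

An adversary could hand out at most 4 candies per flavour (lime, pear run out sooner): 4 + 2 + 4 + 4 + 4 + 4 + 4 + 2 + 4 + 4 + 4 + 4 = 44 candies and still no flavour has 5.
Pigeonhole: one more candy lands in a flavour already at 4, so 45 draws are enough and 44 are not.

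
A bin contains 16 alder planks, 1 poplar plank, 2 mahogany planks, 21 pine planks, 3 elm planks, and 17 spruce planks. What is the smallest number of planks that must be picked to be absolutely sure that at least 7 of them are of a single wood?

An adversary could hand out at most 6 planks per wood (poplar, mahogany, elm run out sooner): 6 + 1 + 2 + 6 + 3 + 6 = 24 planks and still no wood has 7.
By pigeonhole, one more plank lands in a wood already at 6, so 25 draws are enough and 24 are not.

25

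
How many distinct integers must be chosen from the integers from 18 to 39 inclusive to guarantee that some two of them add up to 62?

15

Group the elements by complementary pair {x, 62−x}: {23,39}, {24,38}, {25,37}, …, giving 8 two-element pairs, the single value 31 (it cannot pair with itself since the integers are distinct), and 5 integers whose partner 62−x falls outside [18,39].
Treating each of those 14 groups as a pigeonhole, one can pick one integer per group — 14 integers — with no two summing to 62.
The 15th integer lands in an occupied pair, forcing a sum of 62.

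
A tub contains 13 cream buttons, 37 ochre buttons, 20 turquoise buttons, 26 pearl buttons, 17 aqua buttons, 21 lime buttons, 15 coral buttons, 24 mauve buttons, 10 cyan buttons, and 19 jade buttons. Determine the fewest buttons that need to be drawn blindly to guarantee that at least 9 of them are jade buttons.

In the worst case for collecting jade buttons, every non-jade button comes out first.
There are 13 + 37 + 20 + 26 + 17 + 21 + 15 + 24 + 10 = 183 non-jade buttons altogether.
After those, each further button must be jade, so 183 + 9 = 192 draws guarantee 9 jade buttons.

192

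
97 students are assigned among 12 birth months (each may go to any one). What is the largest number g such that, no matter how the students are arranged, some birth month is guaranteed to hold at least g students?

The 12 birth months are the holes and the 97 students are the pigeons.
If every birth month held at most 8 students, the total would be at most 12 × 8 = 96, which is less than 97.
So some birth month holds at least ⌈97/12⌉ = 9 students.

9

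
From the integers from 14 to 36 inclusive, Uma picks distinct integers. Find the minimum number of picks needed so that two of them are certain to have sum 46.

Two chosen integers sum to 46 exactly when both halves of some pair {x, 46−x} with 14 ≤ x ≤ 46−x ≤ 32 are chosen — 9 such pairs.
The remaining 5 elements (those with no distinct partner in range) can never complete a 46-sum, so the worst case takes all of them and one from each pair: 5 + 9 = 14.
The 15th integer has to be the second member of some pair, so 14 + 1 = 15.

15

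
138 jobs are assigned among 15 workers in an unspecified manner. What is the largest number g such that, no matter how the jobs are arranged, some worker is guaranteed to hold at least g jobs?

Pigeonhole: the 15 workers are the holes and the 138 jobs are the pigeons.
If every worker held at most 9 jobs, the total would be at most 15 × 9 = 135, which is less than 138.
So some worker holds at least ⌈138/15⌉ = 10 jobs.

10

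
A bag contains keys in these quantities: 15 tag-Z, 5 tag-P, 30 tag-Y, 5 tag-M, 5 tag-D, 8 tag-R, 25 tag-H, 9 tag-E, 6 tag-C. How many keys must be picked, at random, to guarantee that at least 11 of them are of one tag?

69

An adversary could hand out at most 10 keys per tag (6 tags run out sooner): 10 + 5 + 10 + 5 + 5 + 8 + 10 + 9 + 6 = 68 keys and still no tag has 11.
By pigeonhole, one more key lands in a tag already at 10, so 69 draws are enough and 68 are not.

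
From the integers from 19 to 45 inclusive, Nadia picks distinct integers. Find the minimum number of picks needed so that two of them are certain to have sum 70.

18

Two chosen integers sum to 70 exactly when both halves of some pair {x, 70−x} with 25 ≤ x ≤ 70−x ≤ 45 are chosen — 10 such pairs.
The remaining 7 elements (those with no distinct partner in range) can never complete a 70-sum, so the worst case takes all of them and one from each pair: 7 + 10 = 17.
By the pigeonhole principle, the 18th integer has to be the second member of some pair, so 17 + 1 = 18.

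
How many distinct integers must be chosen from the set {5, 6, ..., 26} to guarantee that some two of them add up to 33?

Group the elements by complementary pair {x, 33−x}: {7,26}, {8,25}, {9,24}, …, giving 10 two-element pairs and 2 integers whose partner 33−x falls outside [5,26].
By the pigeonhole principle, treating each of those 12 groups as a pigeonhole, one can pick one integer per group — 12 integers — with no two summing to 33.
The 13th integer lands in an occupied pair, forcing a sum of 33.

13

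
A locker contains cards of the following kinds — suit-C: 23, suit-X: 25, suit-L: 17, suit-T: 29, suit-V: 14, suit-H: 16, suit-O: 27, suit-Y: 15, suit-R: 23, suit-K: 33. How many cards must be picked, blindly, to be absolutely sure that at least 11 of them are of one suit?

An adversary could hand out at most 10 cards per suit: 10 + 10 + 10 + 10 + 10 + 10 + 10 + 10 + 10 + 10 = 100 cards and still no suit has 11.
By the pigeonhole principle, one more card lands in a suit already at 10, so 101 draws are enough and 100 are not.

101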